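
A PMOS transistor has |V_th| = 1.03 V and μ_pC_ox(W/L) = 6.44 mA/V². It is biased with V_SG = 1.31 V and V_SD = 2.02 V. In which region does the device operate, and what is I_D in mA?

V_ov = V_SG − |V_th| = 1.31 − 1.03 = 0.28 V.
Since V_SD = 2.02 V ≥ V_ov = 0.28 V, the device is in saturation.
I_D = ½ k_p V_ov² = 0.5 × 6.44 × 0.28² = 0.252 mA.

Saturation; I_D = 0.252 mA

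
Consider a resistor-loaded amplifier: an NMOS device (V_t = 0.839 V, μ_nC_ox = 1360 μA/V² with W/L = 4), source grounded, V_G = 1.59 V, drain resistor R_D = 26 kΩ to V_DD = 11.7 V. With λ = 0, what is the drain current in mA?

I_D = 0.445 mA

V_GS = V_G = 1.59 V, so V_ov = 1.59 − 0.839 = 0.751 V.
k_n = μ_nC_ox · (W/L) = 5.44 mA/V².
Assume saturation: I_D = ½ k_n V_ov² = 0.5 × 5.44 × 0.751² = 1.53 mA, giving V_DS = V_DD − I_D R_D = 11.7 − 1.53 × 26 = -28.2 V.
But -28.2 V < V_ov = 0.751 V, so the device is actually in triode.
In triode I_D = k_n[V_ov V_DS − ½ V_DS²] and I_D = (V_DD − V_DS)/R_D. Equating: 70.7 V_DS² − 107.2 V_DS + 11.7 = 0, giving V_DS = 0.118 V (the root below V_ov).
I_D = (11.7 − 0.118) / 26 = 0.445 mA.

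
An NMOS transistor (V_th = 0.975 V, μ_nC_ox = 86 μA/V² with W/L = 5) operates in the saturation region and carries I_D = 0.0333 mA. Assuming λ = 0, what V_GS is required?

k_n = μ_nC_ox · (W/L) = 0.43 mA/V².
In saturation I_D = ½ k_n (V_GS − V_th)², so V_GS − V_th = √(2 I_D / k_n) = √(2 × 0.0333 / 0.43) = 0.394 V.
V_GS = 0.975 + 0.394 = 1.37 V.

V_GS = 1.37 V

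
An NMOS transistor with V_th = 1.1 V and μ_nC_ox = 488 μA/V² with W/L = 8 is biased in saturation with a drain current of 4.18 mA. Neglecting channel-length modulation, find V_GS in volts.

V_GS = 2.56 V

k_n = μ_nC_ox · (W/L) = 3.904 mA/V².
In saturation I_D = ½ k_n (V_GS − V_th)², so V_GS − V_th = √(2 I_D / k_n) = √(2 × 4.18 / 3.904) = 1.46 V.
V_GS = 1.1 + 1.46 = 2.56 V.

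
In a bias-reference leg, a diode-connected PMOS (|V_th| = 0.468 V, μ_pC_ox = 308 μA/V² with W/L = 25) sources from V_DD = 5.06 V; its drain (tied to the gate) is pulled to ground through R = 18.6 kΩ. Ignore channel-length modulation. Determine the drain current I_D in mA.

With gate tied to drain, V_SG = V_SD ≥ V_SG − |V_th|, so the device is in saturation.
k_p = μ_pC_ox · (W/L) = 7.7 mA/V².
KCL at the drain: ½ k_p (V_SG − |V_th|)² = (V_DD − V_SG)/R.
Let x = V_SG − 0.468. Then 71.6 x² + x − 4.592 = 0, giving x = 0.246 V (positive root), so V_SG = 0.714 V.
I_D = (V_DD − V_SG)/R = (5.06 − 0.714) / 18.6 = 0.234 mA.

I_D = 0.234 mA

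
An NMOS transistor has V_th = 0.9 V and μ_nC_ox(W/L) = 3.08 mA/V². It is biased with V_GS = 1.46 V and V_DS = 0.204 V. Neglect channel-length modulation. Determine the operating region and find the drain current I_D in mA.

Triode; I_D = 0.288 mA

V_ov = V_GS − V_th = 1.46 − 0.9 = 0.56 V.
Since V_DS = 0.204 V < V_ov = 0.56 V, the device is in the triode region.
I_D = k_n [V_ov · V_DS − ½ V_DS²] = 3.08 × [0.56 × 0.204 − 0.5 × 0.204²] = 0.288 mA.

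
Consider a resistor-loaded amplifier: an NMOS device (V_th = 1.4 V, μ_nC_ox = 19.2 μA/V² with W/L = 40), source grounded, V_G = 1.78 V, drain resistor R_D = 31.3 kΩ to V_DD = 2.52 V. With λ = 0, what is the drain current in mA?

I_D = 0.0554 mA

V_GS = V_G = 1.78 V, so V_ov = 1.78 − 1.4 = 0.38 V.
k_n = μ_nC_ox · (W/L) = 0.768 mA/V².
Assume saturation: I_D = ½ k_n V_ov² = 0.5 × 0.768 × 0.38² = 0.0554 mA, giving V_DS = V_DD − I_D R_D = 2.52 − 0.0554 × 31.3 = 0.784 V.
V_DS = 0.784 V ≥ V_ov = 0.38 V, confirming saturation.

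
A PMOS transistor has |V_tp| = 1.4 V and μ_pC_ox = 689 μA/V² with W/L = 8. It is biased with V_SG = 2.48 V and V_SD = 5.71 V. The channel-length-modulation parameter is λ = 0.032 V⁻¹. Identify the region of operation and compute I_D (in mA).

Saturation; I_D = 3.80 mA

k_p = μ_pC_ox · (W/L) = 5.512 mA/V².
V_ov = V_SG − |V_tp| = 2.48 − 1.4 = 1.08 V.
Since V_SD = 5.71 V ≥ V_ov = 1.08 V, the device is in saturation.
I_D = ½ k_p V_ov² (1 + λ V_SD) = 0.5 × 5.512 × 1.08² × (1 + 0.032 × 5.71) = 3.8 mA.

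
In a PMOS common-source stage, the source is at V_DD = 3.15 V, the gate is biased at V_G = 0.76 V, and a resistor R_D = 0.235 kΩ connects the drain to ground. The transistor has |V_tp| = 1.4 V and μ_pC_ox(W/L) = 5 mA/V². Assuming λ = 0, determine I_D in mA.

V_SG = V_DD − V_G = 3.15 − 0.76 = 2.39 V, so V_ov = 2.39 − 1.4 = 0.99 V.
Assume saturation: I_D = ½ k_p V_ov² = 0.5 × 5 × 0.99² = 2.45 mA, giving V_SD = V_DD − I_D R_D = 3.15 − 2.45 × 0.235 = 2.57 V.
V_SD = 2.57 V ≥ V_ov = 0.99 V, confirming saturation.

I_D = 2.45 mA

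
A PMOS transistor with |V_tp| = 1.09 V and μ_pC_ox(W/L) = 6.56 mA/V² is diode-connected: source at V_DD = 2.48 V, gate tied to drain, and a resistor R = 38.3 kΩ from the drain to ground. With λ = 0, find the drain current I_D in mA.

I_D = 0.0336 mA

With gate tied to drain, V_SG = V_SD ≥ V_SG − |V_tp|, so the device is in saturation.
KCL at the drain: ½ k_p (V_SG − |V_tp|)² = (V_DD − V_SG)/R.
Let x = V_SG − 1.09. Then 126 x² + x − 1.39 = 0, giving x = 0.101 V (positive root), so V_SG = 1.19 V.
I_D = (V_DD − V_SG)/R = (2.48 − 1.19) / 38.3 = 0.0336 mA.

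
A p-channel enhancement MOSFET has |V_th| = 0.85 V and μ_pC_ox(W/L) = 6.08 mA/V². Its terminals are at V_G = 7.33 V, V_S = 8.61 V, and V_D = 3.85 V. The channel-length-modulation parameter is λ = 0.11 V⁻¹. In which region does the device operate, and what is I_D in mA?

V_SG = V_S − V_G = 8.61 − 7.33 = 1.28 V; V_SD = V_S − V_D = 8.61 − 3.85 = 4.76 V.
V_ov = V_SG − |V_th| = 1.28 − 0.85 = 0.43 V.
Since V_SD = 4.76 V ≥ V_ov = 0.43 V, the device is in saturation.
I_D = ½ k_p V_ov² (1 + λ V_SD) = 0.5 × 6.08 × 0.43² × (1 + 0.11 × 4.76) = 0.856 mA.

Saturation; I_D = 0.856 mA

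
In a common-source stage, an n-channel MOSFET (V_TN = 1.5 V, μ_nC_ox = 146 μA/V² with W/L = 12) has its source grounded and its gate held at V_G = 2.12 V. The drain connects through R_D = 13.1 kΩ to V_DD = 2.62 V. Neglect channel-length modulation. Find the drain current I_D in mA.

I_D = 0.184 mA

V_GS = V_G = 2.12 V, so V_ov = 2.12 − 1.5 = 0.62 V.
k_n = μ_nC_ox · (W/L) = 1.752 mA/V².
Assume saturation: I_D = ½ k_n V_ov² = 0.5 × 1.752 × 0.62² = 0.337 mA, giving V_DS = V_DD − I_D R_D = 2.62 − 0.337 × 13.1 = -1.79 V.
But -1.79 V < V_ov = 0.62 V, so the device is actually in triode.
In triode I_D = k_n[V_ov V_DS − ½ V_DS²] and I_D = (V_DD − V_DS)/R_D. Equating: 11.5 V_DS² − 15.23 V_DS + 2.62 = 0, giving V_DS = 0.203 V (the root below V_ov).
I_D = (2.62 − 0.203) / 13.1 = 0.184 mA.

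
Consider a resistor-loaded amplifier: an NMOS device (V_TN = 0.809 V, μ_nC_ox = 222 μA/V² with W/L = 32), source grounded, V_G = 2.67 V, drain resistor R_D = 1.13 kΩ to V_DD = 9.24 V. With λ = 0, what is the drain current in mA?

I_D = 7.55 mA

V_GS = V_G = 2.67 V, so V_ov = 2.67 − 0.809 = 1.86 V.
k_n = μ_nC_ox · (W/L) = 7.104 mA/V².
Assume saturation: I_D = ½ k_n V_ov² = 0.5 × 7.104 × 1.86² = 12.3 mA, giving V_DS = V_DD − I_D R_D = 9.24 − 12.3 × 1.13 = -4.66 V.
But -4.66 V < V_ov = 1.86 V, so the device is actually in triode.
In triode I_D = k_n[V_ov V_DS − ½ V_DS²] and I_D = (V_DD − V_DS)/R_D. Equating: 4.01 V_DS² − 15.94 V_DS + 9.24 = 0, giving V_DS = 0.705 V (the root below V_ov).
I_D = (9.24 − 0.705) / 1.13 = 7.55 mA.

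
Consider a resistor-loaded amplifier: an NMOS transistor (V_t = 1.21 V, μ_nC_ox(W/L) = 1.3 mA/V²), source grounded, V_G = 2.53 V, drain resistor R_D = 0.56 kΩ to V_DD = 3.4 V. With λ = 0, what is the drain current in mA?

I_D = 1.13 mA

V_GS = V_G = 2.53 V, so V_ov = 2.53 − 1.21 = 1.32 V.
Assume saturation: I_D = ½ k_n V_ov² = 0.5 × 1.3 × 1.32² = 1.13 mA, giving V_DS = V_DD − I_D R_D = 3.4 − 1.13 × 0.56 = 2.77 V.
V_DS = 2.77 V ≥ V_ov = 1.32 V, confirming saturation.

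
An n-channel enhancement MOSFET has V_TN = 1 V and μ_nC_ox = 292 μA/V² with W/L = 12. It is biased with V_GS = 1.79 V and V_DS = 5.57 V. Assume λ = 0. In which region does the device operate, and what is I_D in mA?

Saturation; I_D = 1.09 mA

k_n = μ_nC_ox · (W/L) = 3.504 mA/V².
V_ov = V_GS − V_TN = 1.79 − 1 = 0.79 V.
Since V_DS = 5.57 V ≥ V_ov = 0.79 V, the device is in saturation.
I_D = ½ k_n V_ov² = 0.5 × 3.504 × 0.79² = 1.09 mA.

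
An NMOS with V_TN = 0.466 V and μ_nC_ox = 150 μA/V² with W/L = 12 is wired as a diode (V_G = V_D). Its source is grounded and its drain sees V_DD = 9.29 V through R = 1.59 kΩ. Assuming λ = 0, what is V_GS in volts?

With gate tied to drain, V_GS = V_DS ≥ V_GS − V_TN, so the device is in saturation.
k_n = μ_nC_ox · (W/L) = 1.8 mA/V².
KCL at the drain: ½ k_n (V_GS − V_TN)² = (V_DD − V_GS)/R.
Let x = V_GS − 0.466. Then 1.43 x² + x − 8.824 = 0, giving x = 2.16 V (positive root), so V_GS = 2.62 V.
I_D = (V_DD − V_GS)/R = (9.29 − 2.62) / 1.59 = 4.19 mA.

V_GS = 2.62 V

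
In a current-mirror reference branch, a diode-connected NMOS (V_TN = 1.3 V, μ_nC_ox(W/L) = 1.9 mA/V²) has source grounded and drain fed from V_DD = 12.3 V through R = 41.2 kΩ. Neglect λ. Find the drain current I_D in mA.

With gate tied to drain, V_GS = V_DS ≥ V_GS − V_TN, so the device is in saturation.
KCL at the drain: ½ k_n (V_GS − V_TN)² = (V_DD − V_GS)/R.
Let x = V_GS − 1.3. Then 39.1 x² + x − 11 = 0, giving x = 0.518 V (positive root), so V_GS = 1.82 V.
I_D = (V_DD − V_GS)/R = (12.3 − 1.82) / 41.2 = 0.254 mA.

I_D = 0.254 mA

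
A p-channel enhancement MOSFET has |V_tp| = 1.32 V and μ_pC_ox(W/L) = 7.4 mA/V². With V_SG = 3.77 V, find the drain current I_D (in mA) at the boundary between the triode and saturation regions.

At the boundary V_SD = V_ov = V_SG − |V_tp| = 3.77 − 1.32 = 2.45 V.
I_D = ½ k_p V_ov² = 0.5 × 7.4 × 2.45² = 22.2 mA.

I_D = 22.2 mA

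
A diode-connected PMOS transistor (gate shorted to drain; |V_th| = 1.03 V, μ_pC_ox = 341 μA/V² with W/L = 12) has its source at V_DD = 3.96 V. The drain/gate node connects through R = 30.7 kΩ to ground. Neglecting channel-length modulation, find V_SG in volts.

V_SG = 1.24 V

With gate tied to drain, V_SG = V_SD ≥ V_SG − |V_th|, so the device is in saturation.
k_p = μ_pC_ox · (W/L) = 4.092 mA/V².
KCL at the drain: ½ k_p (V_SG − |V_th|)² = (V_DD − V_SG)/R.
Let x = V_SG − 1.03. Then 62.8 x² + x − 2.93 = 0, giving x = 0.208 V (positive root), so V_SG = 1.24 V.
I_D = (V_DD − V_SG)/R = (3.96 − 1.24) / 30.7 = 0.0887 mA.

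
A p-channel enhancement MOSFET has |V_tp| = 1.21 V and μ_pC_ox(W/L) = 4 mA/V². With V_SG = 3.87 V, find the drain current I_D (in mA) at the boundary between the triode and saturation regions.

I_D = 14.2 mA

At the boundary V_SD = V_ov = V_SG − |V_tp| = 3.87 − 1.21 = 2.66 V.
I_D = ½ k_p V_ov² = 0.5 × 4 × 2.66² = 14.2 mA.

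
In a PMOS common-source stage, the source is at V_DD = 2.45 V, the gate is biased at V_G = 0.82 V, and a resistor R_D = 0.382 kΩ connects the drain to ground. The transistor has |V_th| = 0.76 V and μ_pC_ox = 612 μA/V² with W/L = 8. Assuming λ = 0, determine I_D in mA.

V_SG = V_DD − V_G = 2.45 − 0.82 = 1.63 V, so V_ov = 1.63 − 0.76 = 0.87 V.
k_p = μ_pC_ox · (W/L) = 4.896 mA/V².
Assume saturation: I_D = ½ k_p V_ov² = 0.5 × 4.896 × 0.87² = 1.85 mA, giving V_SD = V_DD − I_D R_D = 2.45 − 1.85 × 0.382 = 1.74 V.
V_SD = 1.74 V ≥ V_ov = 0.87 V, confirming saturation.

I_D = 1.85 mA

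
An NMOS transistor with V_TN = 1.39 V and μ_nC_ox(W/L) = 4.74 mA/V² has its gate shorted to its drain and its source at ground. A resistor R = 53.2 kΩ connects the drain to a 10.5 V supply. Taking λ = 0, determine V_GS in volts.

V_GS = 1.65 V

With gate tied to drain, V_GS = V_DS ≥ V_GS − V_TN, so the device is in saturation.
KCL at the drain: ½ k_n (V_GS − V_TN)² = (V_DD − V_GS)/R.
Let x = V_GS − 1.39. Then 126 x² + x − 9.11 = 0, giving x = 0.265 V (positive root), so V_GS = 1.65 V.
I_D = (V_DD − V_GS)/R = (10.5 − 1.65) / 53.2 = 0.166 mA.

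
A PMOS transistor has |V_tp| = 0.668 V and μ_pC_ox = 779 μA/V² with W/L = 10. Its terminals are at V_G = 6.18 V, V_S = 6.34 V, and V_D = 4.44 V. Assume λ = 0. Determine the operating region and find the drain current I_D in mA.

Cutoff; I_D = 0 mA

V_SG = V_S − V_G = 6.34 − 6.18 = 0.16 V; V_SD = V_S − V_D = 6.34 − 4.44 = 1.9 V.
V_SG = 0.16 V < |V_tp| = 0.668 V, so the transistor is in cutoff.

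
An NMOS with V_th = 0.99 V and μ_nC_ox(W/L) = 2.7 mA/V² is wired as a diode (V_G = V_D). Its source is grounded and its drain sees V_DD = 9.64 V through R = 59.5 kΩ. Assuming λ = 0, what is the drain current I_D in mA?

With gate tied to drain, V_GS = V_DS ≥ V_GS − V_th, so the device is in saturation.
KCL at the drain: ½ k_n (V_GS − V_th)² = (V_DD − V_GS)/R.
Let x = V_GS − 0.99. Then 80.3 x² + x − 8.65 = 0, giving x = 0.322 V (positive root), so V_GS = 1.31 V.
I_D = (V_DD − V_GS)/R = (9.64 − 1.31) / 59.5 = 0.14 mA.

I_D = 0.140 mA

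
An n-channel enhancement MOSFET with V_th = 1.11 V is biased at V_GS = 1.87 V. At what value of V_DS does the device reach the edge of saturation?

The boundary between triode and saturation is V_DS = V_GS − V_th = V_ov.
V_ov = 1.87 − 1.11 = 0.76 V.

V_DS,sat = 0.760 V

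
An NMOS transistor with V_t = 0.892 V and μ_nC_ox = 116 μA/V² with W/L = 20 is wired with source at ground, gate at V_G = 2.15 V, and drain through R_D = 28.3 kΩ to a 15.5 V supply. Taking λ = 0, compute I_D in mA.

V_GS = V_G = 2.15 V, so V_ov = 2.15 − 0.892 = 1.26 V.
k_n = μ_nC_ox · (W/L) = 2.32 mA/V².
Assume saturation: I_D = ½ k_n V_ov² = 0.5 × 2.32 × 1.26² = 1.84 mA, giving V_DS = V_DD − I_D R_D = 15.5 − 1.84 × 28.3 = -36.5 V.
But -36.5 V < V_ov = 1.26 V, so the device is actually in triode.
In triode I_D = k_n[V_ov V_DS − ½ V_DS²] and I_D = (V_DD − V_DS)/R_D. Equating: 32.8 V_DS² − 83.6 V_DS + 15.5 = 0, giving V_DS = 0.201 V (the root below V_ov).
I_D = (15.5 − 0.201) / 28.3 = 0.541 mA.

I_D = 0.541 mA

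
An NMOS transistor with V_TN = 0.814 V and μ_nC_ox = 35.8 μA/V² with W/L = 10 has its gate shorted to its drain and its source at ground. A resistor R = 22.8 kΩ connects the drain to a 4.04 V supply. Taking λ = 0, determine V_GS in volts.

With gate tied to drain, V_GS = V_DS ≥ V_GS − V_TN, so the device is in saturation.
k_n = μ_nC_ox · (W/L) = 0.358 mA/V².
KCL at the drain: ½ k_n (V_GS − V_TN)² = (V_DD − V_GS)/R.
Let x = V_GS − 0.814. Then 4.08 x² + x − 3.226 = 0, giving x = 0.775 V (positive root), so V_GS = 1.59 V.
I_D = (V_DD − V_GS)/R = (4.04 − 1.59) / 22.8 = 0.108 mA.

V_GS = 1.59 V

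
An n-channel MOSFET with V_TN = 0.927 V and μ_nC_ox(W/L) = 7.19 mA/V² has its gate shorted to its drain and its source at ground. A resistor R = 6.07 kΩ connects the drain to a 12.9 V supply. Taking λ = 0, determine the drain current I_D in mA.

With gate tied to drain, V_GS = V_DS ≥ V_GS − V_TN, so the device is in saturation.
KCL at the drain: ½ k_n (V_GS − V_TN)² = (V_DD − V_GS)/R.
Let x = V_GS − 0.927. Then 21.8 x² + x − 11.97 = 0, giving x = 0.718 V (positive root), so V_GS = 1.65 V.
I_D = (V_DD − V_GS)/R = (12.9 − 1.65) / 6.07 = 1.85 mA.

I_D = 1.85 mA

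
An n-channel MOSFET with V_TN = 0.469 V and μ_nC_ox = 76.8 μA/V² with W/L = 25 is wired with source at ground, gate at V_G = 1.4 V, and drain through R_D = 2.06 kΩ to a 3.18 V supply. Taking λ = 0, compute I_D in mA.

I_D = 0.832 mA

V_GS = V_G = 1.4 V, so V_ov = 1.4 − 0.469 = 0.931 V.
k_n = μ_nC_ox · (W/L) = 1.92 mA/V².
Assume saturation: I_D = ½ k_n V_ov² = 0.5 × 1.92 × 0.931² = 0.832 mA, giving V_DS = V_DD − I_D R_D = 3.18 − 0.832 × 2.06 = 1.47 V.
V_DS = 1.47 V ≥ V_ov = 0.931 V, confirming saturation.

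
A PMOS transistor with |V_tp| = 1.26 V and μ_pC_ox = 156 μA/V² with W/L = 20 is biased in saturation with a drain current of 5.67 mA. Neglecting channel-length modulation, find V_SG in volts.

k_p = μ_pC_ox · (W/L) = 3.12 mA/V².
In saturation I_D = ½ k_p (V_SG − |V_tp|)², so V_SG − |V_tp| = √(2 I_D / k_p) = √(2 × 5.67 / 3.12) = 1.91 V.
V_SG = 1.26 + 1.91 = 3.17 V.

V_SG = 3.17 V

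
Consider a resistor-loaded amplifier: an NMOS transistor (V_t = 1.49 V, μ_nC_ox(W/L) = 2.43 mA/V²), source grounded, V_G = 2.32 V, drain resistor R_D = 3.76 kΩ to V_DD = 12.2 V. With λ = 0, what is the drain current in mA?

V_GS = V_G = 2.32 V, so V_ov = 2.32 − 1.49 = 0.83 V.
Assume saturation: I_D = ½ k_n V_ov² = 0.5 × 2.43 × 0.83² = 0.837 mA, giving V_DS = V_DD − I_D R_D = 12.2 − 0.837 × 3.76 = 9.05 V.
V_DS = 9.05 V ≥ V_ov = 0.83 V, confirming saturation.

I_D = 0.837 mA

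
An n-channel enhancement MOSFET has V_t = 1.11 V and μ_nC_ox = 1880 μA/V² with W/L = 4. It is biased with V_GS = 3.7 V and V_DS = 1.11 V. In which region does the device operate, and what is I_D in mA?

k_n = μ_nC_ox · (W/L) = 7.52 mA/V².
V_ov = V_GS − V_t = 3.7 − 1.11 = 2.59 V.
Since V_DS = 1.11 V < V_ov = 2.59 V, the device is in the triode region.
I_D = k_n [V_ov · V_DS − ½ V_DS²] = 7.52 × [2.59 × 1.11 − 0.5 × 1.11²] = 17 mA.

Triode; I_D = 17.0 mA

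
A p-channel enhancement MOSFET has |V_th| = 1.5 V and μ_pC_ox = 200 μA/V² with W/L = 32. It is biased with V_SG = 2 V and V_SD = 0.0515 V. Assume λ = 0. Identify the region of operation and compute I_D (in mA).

k_p = μ_pC_ox · (W/L) = 6.4 mA/V².
V_ov = V_SG − |V_th| = 2 − 1.5 = 0.5 V.
Since V_SD = 0.0515 V < V_ov = 0.5 V, the device is in the triode region.
I_D = k_p [V_ov · V_SD − ½ V_SD²] = 6.4 × [0.5 × 0.0515 − 0.5 × 0.0515²] = 0.156 mA.

Triode; I_D = 0.156 mA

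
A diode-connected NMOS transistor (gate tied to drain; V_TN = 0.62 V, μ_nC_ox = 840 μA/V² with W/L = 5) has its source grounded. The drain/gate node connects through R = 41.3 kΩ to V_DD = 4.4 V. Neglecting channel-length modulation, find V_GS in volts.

V_GS = 0.823 V

With gate tied to drain, V_GS = V_DS ≥ V_GS − V_TN, so the device is in saturation.
k_n = μ_nC_ox · (W/L) = 4.2 mA/V².
KCL at the drain: ½ k_n (V_GS − V_TN)² = (V_DD − V_GS)/R.
Let x = V_GS − 0.62. Then 86.7 x² + x − 3.78 = 0, giving x = 0.203 V (positive root), so V_GS = 0.823 V.
I_D = (V_DD − V_GS)/R = (4.4 − 0.823) / 41.3 = 0.0866 mA.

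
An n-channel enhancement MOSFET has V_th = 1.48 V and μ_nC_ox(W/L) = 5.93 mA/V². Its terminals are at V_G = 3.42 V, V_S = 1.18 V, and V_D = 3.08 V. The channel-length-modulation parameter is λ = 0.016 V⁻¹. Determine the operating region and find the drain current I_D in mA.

V_GS = V_G − V_S = 3.42 − 1.18 = 2.24 V; V_DS = V_D − V_S = 3.08 − 1.18 = 1.9 V.
V_ov = V_GS − V_th = 2.24 − 1.48 = 0.76 V.
Since V_DS = 1.9 V ≥ V_ov = 0.76 V, the device is in saturation.
I_D = ½ k_n V_ov² (1 + λ V_DS) = 0.5 × 5.93 × 0.76² × (1 + 0.016 × 1.9) = 1.76 mA.

Saturation; I_D = 1.76 mA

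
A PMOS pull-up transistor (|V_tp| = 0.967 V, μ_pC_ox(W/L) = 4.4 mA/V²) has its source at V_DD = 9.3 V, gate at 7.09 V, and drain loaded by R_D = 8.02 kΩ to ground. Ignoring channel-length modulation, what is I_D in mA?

V_SG = V_DD − V_G = 9.3 − 7.09 = 2.21 V, so V_ov = 2.21 − 0.967 = 1.24 V.
Assume saturation: I_D = ½ k_p V_ov² = 0.5 × 4.4 × 1.24² = 3.4 mA, giving V_SD = V_DD − I_D R_D = 9.3 − 3.4 × 8.02 = -18 V.
But -18 V < V_ov = 1.24 V, so the device is actually in triode.
In triode I_D = k_p[V_ov V_SD − ½ V_SD²] and I_D = (V_DD − V_SD)/R_D. Equating: 17.6 V_SD² − 44.86 V_SD + 9.3 = 0, giving V_SD = 0.228 V (the root below V_ov).
I_D = (9.3 − 0.228) / 8.02 = 1.13 mA.

I_D = 1.13 mA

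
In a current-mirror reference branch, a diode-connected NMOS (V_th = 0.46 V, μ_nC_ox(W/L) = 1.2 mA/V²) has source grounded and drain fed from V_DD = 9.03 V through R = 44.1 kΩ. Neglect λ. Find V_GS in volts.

With gate tied to drain, V_GS = V_DS ≥ V_GS − V_th, so the device is in saturation.
KCL at the drain: ½ k_n (V_GS − V_th)² = (V_DD − V_GS)/R.
Let x = V_GS − 0.46. Then 26.5 x² + x − 8.57 = 0, giving x = 0.551 V (positive root), so V_GS = 1.01 V.
I_D = (V_DD − V_GS)/R = (9.03 − 1.01) / 44.1 = 0.182 mA.

V_GS = 1.01 V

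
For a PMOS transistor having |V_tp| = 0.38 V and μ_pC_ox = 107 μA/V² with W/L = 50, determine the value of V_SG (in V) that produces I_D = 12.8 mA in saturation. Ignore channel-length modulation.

k_p = μ_pC_ox · (W/L) = 5.35 mA/V².
In saturation I_D = ½ k_p (V_SG − |V_tp|)², so V_SG − |V_tp| = √(2 I_D / k_p) = √(2 × 12.8 / 5.35) = 2.19 V.
V_SG = 0.38 + 2.19 = 2.57 V.

V_SG = 2.57 V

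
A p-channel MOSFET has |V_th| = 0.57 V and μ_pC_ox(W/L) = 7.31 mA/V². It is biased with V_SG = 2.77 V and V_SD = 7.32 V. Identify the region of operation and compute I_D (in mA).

Saturation; I_D = 17.7 mA

V_ov = V_SG − |V_th| = 2.77 − 0.57 = 2.2 V.
Since V_SD = 7.32 V ≥ V_ov = 2.2 V, the device is in saturation.
I_D = ½ k_p V_ov² = 0.5 × 7.31 × 2.2² = 17.7 mA.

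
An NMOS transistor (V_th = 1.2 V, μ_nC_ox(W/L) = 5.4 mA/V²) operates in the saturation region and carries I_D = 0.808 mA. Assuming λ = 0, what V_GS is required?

V_GS = 1.75 V

In saturation I_D = ½ k_n (V_GS − V_th)², so V_GS − V_th = √(2 I_D / k_n) = √(2 × 0.808 / 5.4) = 0.547 V.
V_GS = 1.2 + 0.547 = 1.75 V.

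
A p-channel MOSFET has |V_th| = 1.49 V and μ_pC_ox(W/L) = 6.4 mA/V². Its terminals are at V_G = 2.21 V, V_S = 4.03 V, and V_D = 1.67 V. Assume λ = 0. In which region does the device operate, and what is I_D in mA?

Saturation; I_D = 0.348 mA

V_SG = V_S − V_G = 4.03 − 2.21 = 1.82 V; V_SD = V_S − V_D = 4.03 − 1.67 = 2.36 V.
V_ov = V_SG − |V_th| = 1.82 − 1.49 = 0.33 V.
Since V_SD = 2.36 V ≥ V_ov = 0.33 V, the device is in saturation.
I_D = ½ k_p V_ov² = 0.5 × 6.4 × 0.33² = 0.348 mA.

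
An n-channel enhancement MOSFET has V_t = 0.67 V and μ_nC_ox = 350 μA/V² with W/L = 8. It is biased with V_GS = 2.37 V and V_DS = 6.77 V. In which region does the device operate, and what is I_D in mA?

k_n = μ_nC_ox · (W/L) = 2.8 mA/V².
V_ov = V_GS − V_t = 2.37 − 0.67 = 1.7 V.
Since V_DS = 6.77 V ≥ V_ov = 1.7 V, the device is in saturation.
I_D = ½ k_n V_ov² = 0.5 × 2.8 × 1.7² = 4.05 mA.

Saturation; I_D = 4.05 mA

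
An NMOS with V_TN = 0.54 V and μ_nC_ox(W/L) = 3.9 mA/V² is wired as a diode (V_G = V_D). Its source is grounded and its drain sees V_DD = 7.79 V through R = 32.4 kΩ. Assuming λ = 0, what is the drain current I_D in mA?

With gate tied to drain, V_GS = V_DS ≥ V_GS − V_TN, so the device is in saturation.
KCL at the drain: ½ k_n (V_GS − V_TN)² = (V_DD − V_GS)/R.
Let x = V_GS − 0.54. Then 63.2 x² + x − 7.25 = 0, giving x = 0.331 V (positive root), so V_GS = 0.871 V.
I_D = (V_DD − V_GS)/R = (7.79 − 0.871) / 32.4 = 0.214 mA.

I_D = 0.214 mA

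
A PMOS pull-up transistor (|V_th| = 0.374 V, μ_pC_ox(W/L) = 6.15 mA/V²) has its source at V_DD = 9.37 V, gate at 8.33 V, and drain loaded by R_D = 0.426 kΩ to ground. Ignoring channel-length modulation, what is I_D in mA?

I_D = 1.36 mA

V_SG = V_DD − V_G = 9.37 − 8.33 = 1.04 V, so V_ov = 1.04 − 0.374 = 0.666 V.
Assume saturation: I_D = ½ k_p V_ov² = 0.5 × 6.15 × 0.666² = 1.36 mA, giving V_SD = V_DD − I_D R_D = 9.37 − 1.36 × 0.426 = 8.79 V.
V_SD = 8.79 V ≥ V_ov = 0.666 V, confirming saturation.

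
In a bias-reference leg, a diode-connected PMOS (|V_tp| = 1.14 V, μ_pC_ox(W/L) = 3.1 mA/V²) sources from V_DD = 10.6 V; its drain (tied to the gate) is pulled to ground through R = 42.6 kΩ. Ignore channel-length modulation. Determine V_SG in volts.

V_SG = 1.51 V

With gate tied to drain, V_SG = V_SD ≥ V_SG − |V_tp|, so the device is in saturation.
KCL at the drain: ½ k_p (V_SG − |V_tp|)² = (V_DD − V_SG)/R.
Let x = V_SG − 1.14. Then 66 x² + x − 9.46 = 0, giving x = 0.371 V (positive root), so V_SG = 1.51 V.
I_D = (V_DD − V_SG)/R = (10.6 − 1.51) / 42.6 = 0.213 mA.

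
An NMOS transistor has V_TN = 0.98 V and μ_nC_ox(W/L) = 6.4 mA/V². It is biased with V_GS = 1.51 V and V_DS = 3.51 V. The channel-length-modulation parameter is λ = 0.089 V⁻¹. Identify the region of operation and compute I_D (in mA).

Saturation; I_D = 1.18 mA

V_ov = V_GS − V_TN = 1.51 − 0.98 = 0.53 V.
Since V_DS = 3.51 V ≥ V_ov = 0.53 V, the device is in saturation.
I_D = ½ k_n V_ov² (1 + λ V_DS) = 0.5 × 6.4 × 0.53² × (1 + 0.089 × 3.51) = 1.18 mA.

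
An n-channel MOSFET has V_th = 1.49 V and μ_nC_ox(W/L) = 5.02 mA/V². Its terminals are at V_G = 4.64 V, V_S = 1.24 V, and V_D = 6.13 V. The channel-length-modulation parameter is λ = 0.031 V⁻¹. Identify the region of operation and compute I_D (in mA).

Saturation; I_D = 10.5 mA

V_GS = V_G − V_S = 4.64 − 1.24 = 3.4 V; V_DS = V_D − V_S = 6.13 − 1.24 = 4.89 V.
V_ov = V_GS − V_th = 3.4 − 1.49 = 1.91 V.
Since V_DS = 4.89 V ≥ V_ov = 1.91 V, the device is in saturation.
I_D = ½ k_n V_ov² (1 + λ V_DS) = 0.5 × 5.02 × 1.91² × (1 + 0.031 × 4.89) = 10.5 mA.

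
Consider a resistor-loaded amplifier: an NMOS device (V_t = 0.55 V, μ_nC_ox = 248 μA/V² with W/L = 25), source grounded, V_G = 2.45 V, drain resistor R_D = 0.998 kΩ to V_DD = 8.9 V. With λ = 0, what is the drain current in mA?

V_GS = V_G = 2.45 V, so V_ov = 2.45 − 0.55 = 1.9 V.
k_n = μ_nC_ox · (W/L) = 6.2 mA/V².
Assume saturation: I_D = ½ k_n V_ov² = 0.5 × 6.2 × 1.9² = 11.2 mA, giving V_DS = V_DD − I_D R_D = 8.9 − 11.2 × 0.998 = -2.27 V.
But -2.27 V < V_ov = 1.9 V, so the device is actually in triode.
In triode I_D = k_n[V_ov V_DS − ½ V_DS²] and I_D = (V_DD − V_DS)/R_D. Equating: 3.09 V_DS² − 12.76 V_DS + 8.9 = 0, giving V_DS = 0.89 V (the root below V_ov).
I_D = (8.9 − 0.89) / 0.998 = 8.03 mA.

I_D = 8.03 mA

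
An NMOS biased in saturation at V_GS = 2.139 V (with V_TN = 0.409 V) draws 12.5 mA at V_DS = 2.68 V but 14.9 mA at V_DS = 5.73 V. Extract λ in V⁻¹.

With V_GS fixed, I_D ∝ (1 + λ V_DS) in saturation, so I_D2/I_D1 = (1 + λ V_DS2)/(1 + λ V_DS1).
14.9/12.5 = 1.192 = (1 + 5.73 λ)/(1 + 2.68 λ).
Solving: λ (I_D1 V_DS2 − I_D2 V_DS1) = I_D2 − I_D1, so λ = (14.9 − 12.5) / (12.5 × 5.73 − 14.9 × 2.68) = 2.4 / 31.7 = 0.0757 V⁻¹.

λ = 0.0757 V⁻¹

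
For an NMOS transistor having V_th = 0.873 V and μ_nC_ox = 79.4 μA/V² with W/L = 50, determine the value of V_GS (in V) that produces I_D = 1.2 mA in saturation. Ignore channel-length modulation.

k_n = μ_nC_ox · (W/L) = 3.97 mA/V².
In saturation I_D = ½ k_n (V_GS − V_th)², so V_GS − V_th = √(2 I_D / k_n) = √(2 × 1.2 / 3.97) = 0.778 V.
V_GS = 0.873 + 0.778 = 1.65 V.

V_GS = 1.65 V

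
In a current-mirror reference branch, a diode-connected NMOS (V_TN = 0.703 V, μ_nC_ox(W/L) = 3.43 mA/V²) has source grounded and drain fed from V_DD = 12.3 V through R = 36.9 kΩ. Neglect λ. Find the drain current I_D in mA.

With gate tied to drain, V_GS = V_DS ≥ V_GS − V_TN, so the device is in saturation.
KCL at the drain: ½ k_n (V_GS − V_TN)² = (V_DD − V_GS)/R.
Let x = V_GS − 0.703. Then 63.3 x² + x − 11.6 = 0, giving x = 0.42 V (positive root), so V_GS = 1.12 V.
I_D = (V_DD − V_GS)/R = (12.3 − 1.12) / 36.9 = 0.303 mA.

I_D = 0.303 mA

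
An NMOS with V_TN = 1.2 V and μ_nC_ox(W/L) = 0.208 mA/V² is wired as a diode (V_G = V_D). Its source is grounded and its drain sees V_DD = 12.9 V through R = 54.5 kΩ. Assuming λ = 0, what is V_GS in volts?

With gate tied to drain, V_GS = V_DS ≥ V_GS − V_TN, so the device is in saturation.
KCL at the drain: ½ k_n (V_GS − V_TN)² = (V_DD − V_GS)/R.
Let x = V_GS − 1.2. Then 5.67 x² + x − 11.7 = 0, giving x = 1.35 V (positive root), so V_GS = 2.55 V.
I_D = (V_DD − V_GS)/R = (12.9 − 2.55) / 54.5 = 0.19 mA.

V_GS = 2.55 V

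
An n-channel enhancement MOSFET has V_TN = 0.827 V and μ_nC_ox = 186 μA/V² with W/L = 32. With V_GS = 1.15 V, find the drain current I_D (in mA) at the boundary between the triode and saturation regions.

At the boundary V_DS = V_ov = V_GS − V_TN = 1.15 − 0.827 = 0.323 V.
k_n = μ_nC_ox · (W/L) = 5.952 mA/V².
I_D = ½ k_n V_ov² = 0.5 × 5.952 × 0.323² = 0.31 mA.

I_D = 0.310 mA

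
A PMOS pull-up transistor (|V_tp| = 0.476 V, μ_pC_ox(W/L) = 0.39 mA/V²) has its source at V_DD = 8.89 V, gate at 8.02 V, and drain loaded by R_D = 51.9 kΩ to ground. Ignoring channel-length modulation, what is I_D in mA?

V_SG = V_DD − V_G = 8.89 − 8.02 = 0.87 V, so V_ov = 0.87 − 0.476 = 0.394 V.
Assume saturation: I_D = ½ k_p V_ov² = 0.5 × 0.39 × 0.394² = 0.0303 mA, giving V_SD = V_DD − I_D R_D = 8.89 − 0.0303 × 51.9 = 7.32 V.
V_SD = 7.32 V ≥ V_ov = 0.394 V, confirming saturation.

I_D = 0.0303 mA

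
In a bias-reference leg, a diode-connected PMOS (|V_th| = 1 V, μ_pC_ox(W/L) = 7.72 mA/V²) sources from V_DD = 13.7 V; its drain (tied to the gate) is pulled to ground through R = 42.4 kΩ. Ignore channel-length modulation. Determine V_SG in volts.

With gate tied to drain, V_SG = V_SD ≥ V_SG − |V_th|, so the device is in saturation.
KCL at the drain: ½ k_p (V_SG − |V_th|)² = (V_DD − V_SG)/R.
Let x = V_SG − 1. Then 164 x² + x − 12.7 = 0, giving x = 0.276 V (positive root), so V_SG = 1.28 V.
I_D = (V_DD − V_SG)/R = (13.7 − 1.28) / 42.4 = 0.293 mA.

V_SG = 1.28 V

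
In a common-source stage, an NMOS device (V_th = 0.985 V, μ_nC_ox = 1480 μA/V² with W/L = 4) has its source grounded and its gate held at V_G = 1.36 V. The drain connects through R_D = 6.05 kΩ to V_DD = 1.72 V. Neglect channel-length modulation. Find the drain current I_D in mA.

I_D = 0.260 mA

V_GS = V_G = 1.36 V, so V_ov = 1.36 − 0.985 = 0.375 V.
k_n = μ_nC_ox · (W/L) = 5.92 mA/V².
Assume saturation: I_D = ½ k_n V_ov² = 0.5 × 5.92 × 0.375² = 0.416 mA, giving V_DS = V_DD − I_D R_D = 1.72 − 0.416 × 6.05 = -0.798 V.
But -0.798 V < V_ov = 0.375 V, so the device is actually in triode.
In triode I_D = k_n[V_ov V_DS − ½ V_DS²] and I_D = (V_DD − V_DS)/R_D. Equating: 17.9 V_DS² − 14.43 V_DS + 1.72 = 0, giving V_DS = 0.145 V (the root below V_ov).
I_D = (1.72 − 0.145) / 6.05 = 0.26 mA.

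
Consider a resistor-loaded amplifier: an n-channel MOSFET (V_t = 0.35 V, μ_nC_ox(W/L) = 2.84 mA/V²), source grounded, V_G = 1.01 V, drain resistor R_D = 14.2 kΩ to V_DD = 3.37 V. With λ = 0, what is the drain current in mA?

I_D = 0.228 mA

V_GS = V_G = 1.01 V, so V_ov = 1.01 − 0.35 = 0.66 V.
Assume saturation: I_D = ½ k_n V_ov² = 0.5 × 2.84 × 0.66² = 0.619 mA, giving V_DS = V_DD − I_D R_D = 3.37 − 0.619 × 14.2 = -5.41 V.
But -5.41 V < V_ov = 0.66 V, so the device is actually in triode.
In triode I_D = k_n[V_ov V_DS − ½ V_DS²] and I_D = (V_DD − V_DS)/R_D. Equating: 20.2 V_DS² − 27.62 V_DS + 3.37 = 0, giving V_DS = 0.135 V (the root below V_ov).
I_D = (3.37 − 0.135) / 14.2 = 0.228 mA.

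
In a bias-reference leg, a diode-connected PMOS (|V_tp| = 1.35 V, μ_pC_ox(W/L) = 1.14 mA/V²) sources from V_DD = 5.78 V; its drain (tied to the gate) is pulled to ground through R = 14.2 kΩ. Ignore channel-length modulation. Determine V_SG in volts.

V_SG = 2.03 V

With gate tied to drain, V_SG = V_SD ≥ V_SG − |V_tp|, so the device is in saturation.
KCL at the drain: ½ k_p (V_SG − |V_tp|)² = (V_DD − V_SG)/R.
Let x = V_SG − 1.35. Then 8.09 x² + x − 4.43 = 0, giving x = 0.681 V (positive root), so V_SG = 2.03 V.
I_D = (V_DD − V_SG)/R = (5.78 − 2.03) / 14.2 = 0.264 mA.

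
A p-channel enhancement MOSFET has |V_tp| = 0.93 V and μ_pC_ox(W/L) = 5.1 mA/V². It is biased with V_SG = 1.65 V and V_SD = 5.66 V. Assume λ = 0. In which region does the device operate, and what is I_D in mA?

Saturation; I_D = 1.32 mA

V_ov = V_SG − |V_tp| = 1.65 − 0.93 = 0.72 V.
Since V_SD = 5.66 V ≥ V_ov = 0.72 V, the device is in saturation.
I_D = ½ k_p V_ov² = 0.5 × 5.1 × 0.72² = 1.32 mA.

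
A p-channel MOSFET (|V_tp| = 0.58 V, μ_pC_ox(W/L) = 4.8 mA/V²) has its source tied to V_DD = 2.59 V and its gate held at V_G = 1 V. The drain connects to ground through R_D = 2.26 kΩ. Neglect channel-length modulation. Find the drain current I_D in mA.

V_SG = V_DD − V_G = 2.59 − 1 = 1.59 V, so V_ov = 1.59 − 0.58 = 1.01 V.
Assume saturation: I_D = ½ k_p V_ov² = 0.5 × 4.8 × 1.01² = 2.45 mA, giving V_SD = V_DD − I_D R_D = 2.59 − 2.45 × 2.26 = -2.94 V.
But -2.94 V < V_ov = 1.01 V, so the device is actually in triode.
In triode I_D = k_p[V_ov V_SD − ½ V_SD²] and I_D = (V_DD − V_SD)/R_D. Equating: 5.42 V_SD² − 11.96 V_SD + 2.59 = 0, giving V_SD = 0.244 V (the root below V_ov).
I_D = (2.59 − 0.244) / 2.26 = 1.04 mA.

I_D = 1.04 mA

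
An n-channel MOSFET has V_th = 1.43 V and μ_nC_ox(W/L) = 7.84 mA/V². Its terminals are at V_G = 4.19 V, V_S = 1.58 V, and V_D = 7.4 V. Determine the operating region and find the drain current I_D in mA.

Saturation; I_D = 5.46 mA

V_GS = V_G − V_S = 4.19 − 1.58 = 2.61 V; V_DS = V_D − V_S = 7.4 − 1.58 = 5.82 V.
V_ov = V_GS − V_th = 2.61 − 1.43 = 1.18 V.
Since V_DS = 5.82 V ≥ V_ov = 1.18 V, the device is in saturation.
I_D = ½ k_n V_ov² = 0.5 × 7.84 × 1.18² = 5.46 mA.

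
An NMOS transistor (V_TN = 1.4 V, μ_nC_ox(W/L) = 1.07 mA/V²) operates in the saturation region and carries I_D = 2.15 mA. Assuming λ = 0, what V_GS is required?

In saturation I_D = ½ k_n (V_GS − V_TN)², so V_GS − V_TN = √(2 I_D / k_n) = √(2 × 2.15 / 1.07) = 2 V.
V_GS = 1.4 + 2 = 3.4 V.

V_GS = 3.40 V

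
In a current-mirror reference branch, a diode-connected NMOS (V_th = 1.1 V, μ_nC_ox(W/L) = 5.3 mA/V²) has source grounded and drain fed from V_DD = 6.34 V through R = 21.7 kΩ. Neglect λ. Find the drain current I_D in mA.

With gate tied to drain, V_GS = V_DS ≥ V_GS − V_th, so the device is in saturation.
KCL at the drain: ½ k_n (V_GS − V_th)² = (V_DD − V_GS)/R.
Let x = V_GS − 1.1. Then 57.5 x² + x − 5.24 = 0, giving x = 0.293 V (positive root), so V_GS = 1.39 V.
I_D = (V_DD − V_GS)/R = (6.34 − 1.39) / 21.7 = 0.228 mA.

I_D = 0.228 mA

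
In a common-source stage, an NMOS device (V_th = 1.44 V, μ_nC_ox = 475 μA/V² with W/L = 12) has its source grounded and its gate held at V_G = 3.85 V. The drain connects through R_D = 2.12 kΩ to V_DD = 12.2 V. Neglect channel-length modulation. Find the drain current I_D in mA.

I_D = 5.54 mA

V_GS = V_G = 3.85 V, so V_ov = 3.85 − 1.44 = 2.41 V.
k_n = μ_nC_ox · (W/L) = 5.7 mA/V².
Assume saturation: I_D = ½ k_n V_ov² = 0.5 × 5.7 × 2.41² = 16.6 mA, giving V_DS = V_DD − I_D R_D = 12.2 − 16.6 × 2.12 = -22.9 V.
But -22.9 V < V_ov = 2.41 V, so the device is actually in triode.
In triode I_D = k_n[V_ov V_DS − ½ V_DS²] and I_D = (V_DD − V_DS)/R_D. Equating: 6.04 V_DS² − 30.12 V_DS + 12.2 = 0, giving V_DS = 0.445 V (the root below V_ov).
I_D = (12.2 − 0.445) / 2.12 = 5.54 mA.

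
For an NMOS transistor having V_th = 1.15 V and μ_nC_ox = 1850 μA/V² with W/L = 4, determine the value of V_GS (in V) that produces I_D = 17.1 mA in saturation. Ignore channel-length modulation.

k_n = μ_nC_ox · (W/L) = 7.4 mA/V².
In saturation I_D = ½ k_n (V_GS − V_th)², so V_GS − V_th = √(2 I_D / k_n) = √(2 × 17.1 / 7.4) = 2.15 V.
V_GS = 1.15 + 2.15 = 3.3 V.

V_GS = 3.30 V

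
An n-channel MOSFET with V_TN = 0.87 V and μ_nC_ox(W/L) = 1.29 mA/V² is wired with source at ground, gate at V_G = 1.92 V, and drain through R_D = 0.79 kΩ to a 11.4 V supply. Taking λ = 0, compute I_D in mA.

I_D = 0.711 mA

V_GS = V_G = 1.92 V, so V_ov = 1.92 − 0.87 = 1.05 V.
Assume saturation: I_D = ½ k_n V_ov² = 0.5 × 1.29 × 1.05² = 0.711 mA, giving V_DS = V_DD − I_D R_D = 11.4 − 0.711 × 0.79 = 10.8 V.
V_DS = 10.8 V ≥ V_ov = 1.05 V, confirming saturation.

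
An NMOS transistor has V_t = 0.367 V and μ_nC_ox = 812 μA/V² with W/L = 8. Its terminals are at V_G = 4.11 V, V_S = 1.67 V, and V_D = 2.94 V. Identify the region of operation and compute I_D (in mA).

Triode; I_D = 11.9 mA

V_GS = V_G − V_S = 4.11 − 1.67 = 2.44 V; V_DS = V_D − V_S = 2.94 − 1.67 = 1.27 V.
k_n = μ_nC_ox · (W/L) = 6.496 mA/V².
V_ov = V_GS − V_t = 2.44 − 0.367 = 2.07 V.
Since V_DS = 1.27 V < V_ov = 2.07 V, the device is in the triode region.
I_D = k_n [V_ov · V_DS − ½ V_DS²] = 6.496 × [2.07 × 1.27 − 0.5 × 1.27²] = 11.9 mA.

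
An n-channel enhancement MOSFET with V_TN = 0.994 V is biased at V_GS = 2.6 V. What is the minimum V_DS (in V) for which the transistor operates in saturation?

V_DS,sat = 1.61 V

The boundary between triode and saturation is V_DS = V_GS − V_TN = V_ov.
V_ov = 2.6 − 0.994 = 1.61 V.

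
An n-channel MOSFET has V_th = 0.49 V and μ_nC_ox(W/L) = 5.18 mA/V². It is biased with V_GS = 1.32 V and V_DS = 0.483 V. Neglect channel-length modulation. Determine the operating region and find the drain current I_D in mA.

V_ov = V_GS − V_th = 1.32 − 0.49 = 0.83 V.
Since V_DS = 0.483 V < V_ov = 0.83 V, the device is in the triode region.
I_D = k_n [V_ov · V_DS − ½ V_DS²] = 5.18 × [0.83 × 0.483 − 0.5 × 0.483²] = 1.47 mA.

Triode; I_D = 1.47 mA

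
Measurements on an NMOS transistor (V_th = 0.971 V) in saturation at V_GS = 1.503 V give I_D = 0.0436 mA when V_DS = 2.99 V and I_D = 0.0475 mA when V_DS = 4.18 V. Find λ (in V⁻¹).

λ = 0.0970 V⁻¹

With V_GS fixed, I_D ∝ (1 + λ V_DS) in saturation, so I_D2/I_D1 = (1 + λ V_DS2)/(1 + λ V_DS1).
0.0475/0.0436 = 1.089 = (1 + 4.18 λ)/(1 + 2.99 λ).
Solving: λ (I_D1 V_DS2 − I_D2 V_DS1) = I_D2 − I_D1, so λ = (0.0475 − 0.0436) / (0.0436 × 4.18 − 0.0475 × 2.99) = 0.0039 / 0.0402 = 0.097 V⁻¹.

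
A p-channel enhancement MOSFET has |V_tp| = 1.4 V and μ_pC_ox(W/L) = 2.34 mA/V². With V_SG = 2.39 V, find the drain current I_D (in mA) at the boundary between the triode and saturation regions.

I_D = 1.15 mA

At the boundary V_SD = V_ov = V_SG − |V_tp| = 2.39 − 1.4 = 0.99 V.
I_D = ½ k_p V_ov² = 0.5 × 2.34 × 0.99² = 1.15 mA.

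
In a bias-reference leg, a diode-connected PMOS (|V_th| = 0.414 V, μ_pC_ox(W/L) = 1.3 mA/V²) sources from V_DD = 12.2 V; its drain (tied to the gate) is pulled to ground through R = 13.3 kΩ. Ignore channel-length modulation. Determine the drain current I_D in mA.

I_D = 0.803 mA

With gate tied to drain, V_SG = V_SD ≥ V_SG − |V_th|, so the device is in saturation.
KCL at the drain: ½ k_p (V_SG − |V_th|)² = (V_DD − V_SG)/R.
Let x = V_SG − 0.414. Then 8.65 x² + x − 11.79 = 0, giving x = 1.11 V (positive root), so V_SG = 1.53 V.
I_D = (V_DD − V_SG)/R = (12.2 − 1.53) / 13.3 = 0.803 mA.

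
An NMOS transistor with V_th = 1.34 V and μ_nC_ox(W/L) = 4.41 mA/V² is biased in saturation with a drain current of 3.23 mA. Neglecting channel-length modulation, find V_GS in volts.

In saturation I_D = ½ k_n (V_GS − V_th)², so V_GS − V_th = √(2 I_D / k_n) = √(2 × 3.23 / 4.41) = 1.21 V.
V_GS = 1.34 + 1.21 = 2.55 V.

V_GS = 2.55 V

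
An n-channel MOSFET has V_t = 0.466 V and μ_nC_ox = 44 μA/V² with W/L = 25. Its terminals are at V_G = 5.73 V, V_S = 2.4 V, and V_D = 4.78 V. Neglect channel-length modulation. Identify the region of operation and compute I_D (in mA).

Triode; I_D = 4.38 mA

V_GS = V_G − V_S = 5.73 − 2.4 = 3.33 V; V_DS = V_D − V_S = 4.78 − 2.4 = 2.38 V.
k_n = μ_nC_ox · (W/L) = 1.1 mA/V².
V_ov = V_GS − V_t = 3.33 − 0.466 = 2.86 V.
Since V_DS = 2.38 V < V_ov = 2.86 V, the device is in the triode region.
I_D = k_n [V_ov · V_DS − ½ V_DS²] = 1.1 × [2.86 × 2.38 − 0.5 × 2.38²] = 4.38 mA.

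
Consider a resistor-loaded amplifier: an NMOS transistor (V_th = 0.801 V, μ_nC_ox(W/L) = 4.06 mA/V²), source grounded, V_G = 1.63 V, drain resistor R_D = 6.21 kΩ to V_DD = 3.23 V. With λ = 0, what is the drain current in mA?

I_D = 0.494 mA

V_GS = V_G = 1.63 V, so V_ov = 1.63 − 0.801 = 0.829 V.
Assume saturation: I_D = ½ k_n V_ov² = 0.5 × 4.06 × 0.829² = 1.4 mA, giving V_DS = V_DD − I_D R_D = 3.23 − 1.4 × 6.21 = -5.43 V.
But -5.43 V < V_ov = 0.829 V, so the device is actually in triode.
In triode I_D = k_n[V_ov V_DS − ½ V_DS²] and I_D = (V_DD − V_DS)/R_D. Equating: 12.6 V_DS² − 21.9 V_DS + 3.23 = 0, giving V_DS = 0.163 V (the root below V_ov).
I_D = (3.23 − 0.163) / 6.21 = 0.494 mA.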